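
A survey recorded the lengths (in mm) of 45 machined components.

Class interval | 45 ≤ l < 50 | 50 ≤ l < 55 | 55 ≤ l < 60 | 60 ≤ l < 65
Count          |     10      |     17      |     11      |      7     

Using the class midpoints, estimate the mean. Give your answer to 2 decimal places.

Midpoints: 47.5, 52.5, 57.5, 62.5
Σfm = 10×47.5 + 17×52.5 + 11×57.5 + 7×62.5 = 2437.5
n = Σf = 45
Mean = 2437.5 / 45 = 54.1667

54.17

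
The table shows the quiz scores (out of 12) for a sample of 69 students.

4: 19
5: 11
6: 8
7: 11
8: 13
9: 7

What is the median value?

6

Cumulative frequencies: 19, 30, 38, 49, 62, 69
n = 69, so the median is the value in position (n+1)/2 = 35.
Position 35 falls at value 6.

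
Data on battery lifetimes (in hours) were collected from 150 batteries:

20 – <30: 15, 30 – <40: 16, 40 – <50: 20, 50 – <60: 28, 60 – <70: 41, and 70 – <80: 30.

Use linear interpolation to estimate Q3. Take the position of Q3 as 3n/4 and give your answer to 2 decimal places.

Cumulative frequencies: 15, 31, 51, 79, 120, 150
n = 150; position = 3n/4 = 112.5.
This falls in the class 60 – <70: L = 60, F = 79, f = 41, h = 10.
Upper quartile ≈ 60 + ((112.5 − 79) / 41) × 10 = 68.1707

68.17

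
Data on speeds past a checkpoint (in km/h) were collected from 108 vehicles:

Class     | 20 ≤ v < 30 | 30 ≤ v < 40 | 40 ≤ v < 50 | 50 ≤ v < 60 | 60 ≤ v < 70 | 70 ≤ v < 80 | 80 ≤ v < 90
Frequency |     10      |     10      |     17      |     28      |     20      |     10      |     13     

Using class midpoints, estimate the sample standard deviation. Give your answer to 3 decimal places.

17.365

Midpoints: 25, 35, 45, 55, 65, 75, 85
n = 108, Σfm = 6060, mean = 56.1111
Σfm² = 372300
Σf(m − x̄)² = Σfm² − (Σfm)²/n = 372300 − 6060²/108 = 32266.6667
Sample variance = 32266.6667 / 107 = 301.5576
Standard deviation = √301.5576 = 17.3654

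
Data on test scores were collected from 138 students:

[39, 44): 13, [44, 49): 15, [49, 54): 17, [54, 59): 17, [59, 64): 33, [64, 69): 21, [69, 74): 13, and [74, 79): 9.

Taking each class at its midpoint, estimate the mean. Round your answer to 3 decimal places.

58.819

Midpoints: 41.5, 46.5, 51.5, 56.5, 61.5, 66.5, 71.5, 76.5
Σfm = 13×41.5 + 15×46.5 + 17×51.5 + 17×56.5 + 33×61.5 + 21×66.5 + 13×71.5 + 9×76.5 = 8117
n = Σf = 138
Mean = 8117 / 138 = 58.8188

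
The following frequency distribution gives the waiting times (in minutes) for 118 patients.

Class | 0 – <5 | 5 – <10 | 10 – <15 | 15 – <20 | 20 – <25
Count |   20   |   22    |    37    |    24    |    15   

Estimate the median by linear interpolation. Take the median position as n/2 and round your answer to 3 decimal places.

Cumulative frequencies: 20, 42, 79, 103, 118
n = 118; position = n/2 = 59.
This falls in the class 10 – <15: L = 10, F = 42, f = 37, h = 5.
Median ≈ 10 + ((59 − 42) / 37) × 5 = 12.2973

12.297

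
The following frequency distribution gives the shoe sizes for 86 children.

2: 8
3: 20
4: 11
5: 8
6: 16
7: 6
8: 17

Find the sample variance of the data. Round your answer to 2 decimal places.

Values: 2, 3, 4, 5, 6, 7, 8
n = 86, Σfx = 434, mean = 5.0465
Σfx² = 2546
Σf(x − x̄)² = Σfx² − (Σfx)²/n = 2546 − 434²/86 = 355.8140
Sample variance = 355.8140 / 85 = 4.1860

4.19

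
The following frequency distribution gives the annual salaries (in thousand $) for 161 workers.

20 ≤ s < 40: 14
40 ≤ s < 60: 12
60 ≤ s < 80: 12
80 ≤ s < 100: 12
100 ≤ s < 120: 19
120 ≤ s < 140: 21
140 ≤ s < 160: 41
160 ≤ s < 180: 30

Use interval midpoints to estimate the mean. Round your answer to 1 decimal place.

118.1

Midpoints: 30, 50, 70, 90, 110, 130, 150, 170
Σfm = 14×30 + 12×50 + 12×70 + 12×90 + 19×110 + 21×130 + 41×150 + 30×170 = 19010
n = Σf = 161
Mean = 19010 / 161 = 118.0745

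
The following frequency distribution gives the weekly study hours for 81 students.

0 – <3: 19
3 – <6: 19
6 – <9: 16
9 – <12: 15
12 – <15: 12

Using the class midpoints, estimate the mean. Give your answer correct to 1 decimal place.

6.8

Midpoints: 1.5, 4.5, 7.5, 10.5, 13.5
Σfm = 19×1.5 + 19×4.5 + 16×7.5 + 15×10.5 + 12×13.5 = 553.5
n = Σf = 81
Mean = 553.5 / 81 = 6.8333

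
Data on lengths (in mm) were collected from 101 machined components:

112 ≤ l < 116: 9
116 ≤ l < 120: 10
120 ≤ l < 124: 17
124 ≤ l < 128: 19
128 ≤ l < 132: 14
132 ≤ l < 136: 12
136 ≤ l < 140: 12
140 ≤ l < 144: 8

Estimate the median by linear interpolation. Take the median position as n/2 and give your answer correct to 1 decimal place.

127.1

Cumulative frequencies: 9, 19, 36, 55, 69, 81, 93, 101
n = 101; position = n/2 = 50.5.
This falls in the class 124 ≤ l < 128: L = 124, F = 36, f = 19, h = 4.
Median ≈ 124 + ((50.5 − 36) / 19) × 4 = 127.0526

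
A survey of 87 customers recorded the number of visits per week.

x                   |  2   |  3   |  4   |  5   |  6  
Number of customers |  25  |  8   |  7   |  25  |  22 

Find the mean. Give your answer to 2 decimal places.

4.13

Values: 2, 3, 4, 5, 6
Σfx = 25×2 + 8×3 + 7×4 + 25×5 + 22×6 = 359
n = Σf = 87
Mean = 359 / 87 = 4.1264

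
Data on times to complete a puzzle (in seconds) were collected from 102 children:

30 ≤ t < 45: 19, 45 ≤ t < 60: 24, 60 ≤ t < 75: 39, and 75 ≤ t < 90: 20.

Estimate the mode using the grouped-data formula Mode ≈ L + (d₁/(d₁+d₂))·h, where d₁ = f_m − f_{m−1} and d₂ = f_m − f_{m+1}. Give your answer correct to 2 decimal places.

Modal class: 60 ≤ t < 75 (highest frequency 39).
d₁ = 39 − 24 = 15, d₂ = 39 − 20 = 19
Mode ≈ 60 + (15/(15+19)) × 15 = 60 + 6.6176 = 66.6176

66.62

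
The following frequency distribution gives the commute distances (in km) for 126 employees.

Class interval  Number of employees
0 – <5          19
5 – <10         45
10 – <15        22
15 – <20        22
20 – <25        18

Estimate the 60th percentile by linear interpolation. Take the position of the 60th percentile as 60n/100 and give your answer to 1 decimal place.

Cumulative frequencies: 19, 64, 86, 108, 126
n = 126; position = 60n/100 = 75.6.
This falls in the class 10 – <15: L = 10, F = 64, f = 22, h = 5.
60th percentile ≈ 10 + ((75.6 − 64) / 22) × 5 = 12.6364

12.6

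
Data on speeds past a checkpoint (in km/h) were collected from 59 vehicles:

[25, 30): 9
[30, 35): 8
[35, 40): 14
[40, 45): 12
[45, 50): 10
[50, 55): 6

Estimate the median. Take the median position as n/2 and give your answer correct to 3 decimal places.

39.464

Cumulative frequencies: 9, 17, 31, 43, 53, 59
n = 59; position = n/2 = 29.5.
This falls in the class [35, 40): L = 35, F = 17, f = 14, h = 5.
Median ≈ 35 + ((29.5 − 17) / 14) × 5 = 39.4643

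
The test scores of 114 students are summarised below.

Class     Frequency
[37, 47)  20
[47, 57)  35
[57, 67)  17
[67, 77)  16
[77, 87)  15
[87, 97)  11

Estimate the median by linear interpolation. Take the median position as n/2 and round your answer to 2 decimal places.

58.18

Cumulative frequencies: 20, 55, 72, 88, 103, 114
n = 114; position = n/2 = 57.
This falls in the class [57, 67): L = 57, F = 55, f = 17, h = 10.
Median ≈ 57 + ((57 − 55) / 17) × 10 = 58.1765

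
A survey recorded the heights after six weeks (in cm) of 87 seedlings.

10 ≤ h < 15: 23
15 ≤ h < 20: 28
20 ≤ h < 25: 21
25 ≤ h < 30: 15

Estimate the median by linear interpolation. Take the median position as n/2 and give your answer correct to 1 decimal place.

18.7

Cumulative frequencies: 23, 51, 72, 87
n = 87; position = n/2 = 43.5.
This falls in the class 15 ≤ h < 20: L = 15, F = 23, f = 28, h = 5.
Median ≈ 15 + ((43.5 − 23) / 28) × 5 = 18.6607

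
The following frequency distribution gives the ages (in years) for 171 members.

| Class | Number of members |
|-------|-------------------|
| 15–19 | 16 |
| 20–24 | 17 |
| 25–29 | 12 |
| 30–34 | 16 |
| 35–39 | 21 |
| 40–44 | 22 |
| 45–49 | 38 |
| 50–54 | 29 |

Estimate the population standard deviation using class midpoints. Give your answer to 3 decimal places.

11.488

Midpoints: 17, 22, 27, 32, 37, 42, 47, 52
n = 171, Σfm = 6477, mean = 37.8772
Σfm² = 267899
Σf(m − x̄)² = Σfm² − (Σfm)²/n = 267899 − 6477²/171 = 22568.4211
Population variance = 22568.4211 / 171 = 131.9791
Standard deviation = √131.9791 = 11.4882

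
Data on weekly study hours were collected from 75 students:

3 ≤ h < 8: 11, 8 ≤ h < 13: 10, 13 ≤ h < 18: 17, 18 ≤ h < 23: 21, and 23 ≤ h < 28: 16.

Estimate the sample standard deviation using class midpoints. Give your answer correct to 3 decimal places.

6.706

Midpoints: 5.5, 10.5, 15.5, 20.5, 25.5
n = 75, Σfm = 1267.5, mean = 16.9000
Σfm² = 24748.75
Σf(m − x̄)² = Σfm² − (Σfm)²/n = 24748.75 − 1267.5²/75 = 3328.0000
Sample variance = 3328.0000 / 74 = 44.9730
Standard deviation = √44.9730 = 6.7062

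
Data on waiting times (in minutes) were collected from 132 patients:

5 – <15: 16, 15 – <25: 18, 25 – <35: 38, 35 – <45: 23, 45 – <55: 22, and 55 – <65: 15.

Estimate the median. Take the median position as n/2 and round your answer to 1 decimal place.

Cumulative frequencies: 16, 34, 72, 95, 117, 132
n = 132; position = n/2 = 66.
This falls in the class 25 – <35: L = 25, F = 34, f = 38, h = 10.
Median ≈ 25 + ((66 − 34) / 38) × 10 = 33.4211

33.4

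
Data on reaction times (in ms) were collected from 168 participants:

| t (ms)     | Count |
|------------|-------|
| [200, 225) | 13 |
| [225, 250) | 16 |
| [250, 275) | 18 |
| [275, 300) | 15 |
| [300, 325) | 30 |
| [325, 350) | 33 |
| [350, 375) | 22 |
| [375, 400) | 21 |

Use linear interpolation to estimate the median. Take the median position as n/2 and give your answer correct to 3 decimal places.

Cumulative frequencies: 13, 29, 47, 62, 92, 125, 147, 168
n = 168; position = n/2 = 84.
This falls in the class [300, 325): L = 300, F = 62, f = 30, h = 25.
Median ≈ 300 + ((84 − 62) / 30) × 25 = 318.3333

318.333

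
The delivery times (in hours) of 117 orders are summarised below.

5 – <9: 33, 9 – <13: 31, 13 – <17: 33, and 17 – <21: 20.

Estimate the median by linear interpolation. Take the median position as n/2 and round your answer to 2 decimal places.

Cumulative frequencies: 33, 64, 97, 117
n = 117; position = n/2 = 58.5.
This falls in the class 9 – <13: L = 9, F = 33, f = 31, h = 4.
Median ≈ 9 + ((58.5 − 33) / 31) × 4 = 12.2903

12.29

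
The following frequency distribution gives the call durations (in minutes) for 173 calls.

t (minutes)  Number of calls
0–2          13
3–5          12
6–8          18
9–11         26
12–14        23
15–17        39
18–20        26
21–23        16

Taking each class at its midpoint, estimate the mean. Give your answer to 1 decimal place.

12.8

Midpoints: 1, 4, 7, 10, 13, 16, 19, 22
Σfm = 13×1 + 12×4 + 18×7 + 26×10 + 23×13 + 39×16 + 26×19 + 16×22 = 2216
n = Σf = 173
Mean = 2216 / 173 = 12.8092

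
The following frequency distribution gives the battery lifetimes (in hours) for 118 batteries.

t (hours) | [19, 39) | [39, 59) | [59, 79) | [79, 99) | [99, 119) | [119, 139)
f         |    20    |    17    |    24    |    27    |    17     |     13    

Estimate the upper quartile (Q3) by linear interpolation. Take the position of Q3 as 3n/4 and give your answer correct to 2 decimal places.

Cumulative frequencies: 20, 37, 61, 88, 105, 118
n = 118; position = 3n/4 = 88.5.
This falls in the class [99, 119): L = 99, F = 88, f = 17, h = 20.
Upper quartile ≈ 99 + ((88.5 − 88) / 17) × 20 = 99.5882

99.59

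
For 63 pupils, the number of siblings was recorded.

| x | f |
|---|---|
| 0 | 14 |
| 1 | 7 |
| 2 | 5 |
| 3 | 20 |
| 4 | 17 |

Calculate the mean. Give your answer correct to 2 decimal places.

Values: 0, 1, 2, 3, 4
Σfx = 14×0 + 7×1 + 5×2 + 20×3 + 17×4 = 145
n = Σf = 63
Mean = 145 / 63 = 2.3016

2.30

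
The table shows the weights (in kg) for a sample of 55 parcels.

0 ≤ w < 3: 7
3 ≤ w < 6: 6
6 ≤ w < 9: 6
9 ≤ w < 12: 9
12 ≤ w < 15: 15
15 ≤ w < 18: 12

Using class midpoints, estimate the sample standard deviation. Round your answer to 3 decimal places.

5.099

Midpoints: 1.5, 4.5, 7.5, 10.5, 13.5, 16.5
n = 55, Σfm = 577.5, mean = 10.5000
Σfm² = 7467.75
Σf(m − x̄)² = Σfm² − (Σfm)²/n = 7467.75 − 577.5²/55 = 1404.0000
Sample variance = 1404.0000 / 54 = 26.0000
Standard deviation = √26.0000 = 5.0990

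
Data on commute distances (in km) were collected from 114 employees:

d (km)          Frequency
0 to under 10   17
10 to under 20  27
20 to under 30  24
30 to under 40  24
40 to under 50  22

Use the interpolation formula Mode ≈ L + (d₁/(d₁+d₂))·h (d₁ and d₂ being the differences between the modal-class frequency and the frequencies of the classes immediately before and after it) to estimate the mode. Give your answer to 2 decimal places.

17.69

Modal class: 10 to under 20 (highest frequency 27).
d₁ = 27 − 17 = 10, d₂ = 27 − 24 = 3
Mode ≈ 10 + (10/(10+3)) × 10 = 10 + 7.6923 = 17.6923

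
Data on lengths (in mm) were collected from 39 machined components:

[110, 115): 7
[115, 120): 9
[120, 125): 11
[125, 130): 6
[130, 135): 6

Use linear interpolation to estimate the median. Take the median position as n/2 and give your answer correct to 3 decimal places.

Cumulative frequencies: 7, 16, 27, 33, 39
n = 39; position = n/2 = 19.5.
This falls in the class [120, 125): L = 120, F = 16, f = 11, h = 5.
Median ≈ 120 + ((19.5 − 16) / 11) × 5 = 121.5909

121.591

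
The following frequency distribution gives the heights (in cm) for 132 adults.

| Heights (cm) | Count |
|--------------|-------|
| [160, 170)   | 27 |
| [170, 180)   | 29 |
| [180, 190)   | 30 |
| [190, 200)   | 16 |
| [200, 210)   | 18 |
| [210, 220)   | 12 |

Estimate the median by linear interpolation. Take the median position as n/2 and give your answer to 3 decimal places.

Cumulative frequencies: 27, 56, 86, 102, 120, 132
n = 132; position = n/2 = 66.
This falls in the class [180, 190): L = 180, F = 56, f = 30, h = 10.
Median ≈ 180 + ((66 − 56) / 30) × 10 = 183.3333

183.333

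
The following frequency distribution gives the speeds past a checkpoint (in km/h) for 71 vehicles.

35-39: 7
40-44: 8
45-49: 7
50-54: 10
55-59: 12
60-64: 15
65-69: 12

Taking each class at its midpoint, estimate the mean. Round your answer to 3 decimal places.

Midpoints: 37, 42, 47, 52, 57, 62, 67
Σfm = 7×37 + 8×42 + 7×47 + 10×52 + 12×57 + 15×62 + 12×67 = 3862
n = Σf = 71
Mean = 3862 / 71 = 54.3944

54.394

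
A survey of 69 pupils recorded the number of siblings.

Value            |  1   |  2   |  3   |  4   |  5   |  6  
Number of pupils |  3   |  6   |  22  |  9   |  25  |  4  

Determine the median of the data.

Cumulative frequencies: 3, 9, 31, 40, 65, 69
n = 69, so the median is the value in position (n+1)/2 = 35.
Position 35 falls at value 4.

4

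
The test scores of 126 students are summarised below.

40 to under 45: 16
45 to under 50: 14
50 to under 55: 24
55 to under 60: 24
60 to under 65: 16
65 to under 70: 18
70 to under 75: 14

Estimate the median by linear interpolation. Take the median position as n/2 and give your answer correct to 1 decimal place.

Cumulative frequencies: 16, 30, 54, 78, 94, 112, 126
n = 126; position = n/2 = 63.
This falls in the class 55 to under 60: L = 55, F = 54, f = 24, h = 5.
Median ≈ 55 + ((63 − 54) / 24) × 5 = 56.8750

56.9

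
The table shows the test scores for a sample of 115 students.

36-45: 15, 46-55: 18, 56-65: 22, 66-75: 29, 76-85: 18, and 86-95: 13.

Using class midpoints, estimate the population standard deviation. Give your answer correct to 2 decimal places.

Midpoints: 40.5, 50.5, 60.5, 70.5, 80.5, 90.5
n = 115, Σfm = 7517.5, mean = 65.3696
Σfm² = 518288.75
Σf(m − x̄)² = Σfm² − (Σfm)²/n = 518288.75 − 7517.5²/115 = 26873.0435
Population variance = 26873.0435 / 115 = 233.6786
Standard deviation = √233.6786 = 15.2866

15.29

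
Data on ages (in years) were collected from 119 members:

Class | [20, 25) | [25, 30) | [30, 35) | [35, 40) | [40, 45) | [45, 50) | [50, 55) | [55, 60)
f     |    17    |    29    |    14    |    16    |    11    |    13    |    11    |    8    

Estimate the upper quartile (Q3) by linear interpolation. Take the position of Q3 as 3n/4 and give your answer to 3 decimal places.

45.865

Cumulative frequencies: 17, 46, 60, 76, 87, 100, 111, 119
n = 119; position = 3n/4 = 89.25.
This falls in the class [45, 50): L = 45, F = 87, f = 13, h = 5.
Upper quartile ≈ 45 + ((89.25 − 87) / 13) × 5 = 45.8654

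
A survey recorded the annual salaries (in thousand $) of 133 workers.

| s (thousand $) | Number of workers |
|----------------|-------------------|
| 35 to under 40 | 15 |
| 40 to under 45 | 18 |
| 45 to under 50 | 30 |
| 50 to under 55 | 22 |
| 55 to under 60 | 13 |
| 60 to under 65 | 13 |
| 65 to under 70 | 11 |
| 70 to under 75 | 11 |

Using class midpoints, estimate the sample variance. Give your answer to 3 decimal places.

109.245

Midpoints: 37.5, 42.5, 47.5, 52.5, 57.5, 62.5, 67.5, 72.5
n = 133, Σfm = 7007.5, mean = 52.6880
Σfm² = 383631.25
Σf(m − x̄)² = Σfm² − (Σfm)²/n = 383631.25 − 7007.5²/133 = 14420.3008
Sample variance = 14420.3008 / 132 = 109.2447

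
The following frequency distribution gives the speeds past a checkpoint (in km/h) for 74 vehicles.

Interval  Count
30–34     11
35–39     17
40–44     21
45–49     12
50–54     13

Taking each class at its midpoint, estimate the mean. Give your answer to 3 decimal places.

Midpoints: 32, 37, 42, 47, 52
Σfm = 11×32 + 17×37 + 21×42 + 12×47 + 13×52 = 3103
n = Σf = 74
Mean = 3103 / 74 = 41.9324

41.932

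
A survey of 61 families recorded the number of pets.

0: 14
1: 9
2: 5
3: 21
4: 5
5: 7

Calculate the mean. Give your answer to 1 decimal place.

Values: 0, 1, 2, 3, 4, 5
Σfx = 14×0 + 9×1 + 5×2 + 21×3 + 5×4 + 7×5 = 137
n = Σf = 61
Mean = 137 / 61 = 2.2459

2.2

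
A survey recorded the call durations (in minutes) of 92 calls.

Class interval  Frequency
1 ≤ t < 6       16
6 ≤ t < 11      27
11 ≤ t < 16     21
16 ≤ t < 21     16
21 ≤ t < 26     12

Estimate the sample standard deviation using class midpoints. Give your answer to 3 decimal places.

Midpoints: 3.5, 8.5, 13.5, 18.5, 23.5
n = 92, Σfm = 1147, mean = 12.4674
Σfm² = 18077
Σf(m − x̄)² = Σfm² − (Σfm)²/n = 18077 − 1147²/92 = 3776.9022
Sample variance = 3776.9022 / 91 = 41.5044
Standard deviation = √41.5044 = 6.4424

6.442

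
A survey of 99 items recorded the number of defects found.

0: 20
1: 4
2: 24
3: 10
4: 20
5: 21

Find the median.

Cumulative frequencies: 20, 24, 48, 58, 78, 99
n = 99, so the median is the value in position (n+1)/2 = 50.
Position 50 falls at value 3.

3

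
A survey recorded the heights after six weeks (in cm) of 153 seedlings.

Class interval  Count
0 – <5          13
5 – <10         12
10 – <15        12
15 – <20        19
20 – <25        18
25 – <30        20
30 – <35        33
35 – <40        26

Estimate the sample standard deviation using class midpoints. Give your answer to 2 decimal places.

11.19

Midpoints: 2.5, 7.5, 12.5, 17.5, 22.5, 27.5, 32.5, 37.5
n = 153, Σfm = 3607.5, mean = 23.5784
Σfm² = 104106.25
Σf(m − x̄)² = Σfm² − (Σfm)²/n = 104106.25 − 3607.5²/153 = 19047.0588
Sample variance = 19047.0588 / 152 = 125.3096
Standard deviation = √125.3096 = 11.1942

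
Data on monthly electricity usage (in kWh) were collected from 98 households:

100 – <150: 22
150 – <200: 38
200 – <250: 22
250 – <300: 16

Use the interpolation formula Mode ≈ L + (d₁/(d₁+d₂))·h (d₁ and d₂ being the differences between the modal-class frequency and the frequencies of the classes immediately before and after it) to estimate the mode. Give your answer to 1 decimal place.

175.0

Modal class: 150 – <200 (highest frequency 38).
d₁ = 38 − 22 = 16, d₂ = 38 − 22 = 16
Mode ≈ 150 + (16/(16+16)) × 50 = 150 + 25.0000 = 175.0000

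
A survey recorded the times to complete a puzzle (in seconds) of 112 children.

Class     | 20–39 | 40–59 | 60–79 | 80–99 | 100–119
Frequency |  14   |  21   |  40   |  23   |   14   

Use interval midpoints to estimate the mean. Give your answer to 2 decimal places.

69.86

Midpoints: 29.5, 49.5, 69.5, 89.5, 109.5
Σfm = 14×29.5 + 21×49.5 + 40×69.5 + 23×89.5 + 14×109.5 = 7824
n = Σf = 112
Mean = 7824 / 112 = 69.8571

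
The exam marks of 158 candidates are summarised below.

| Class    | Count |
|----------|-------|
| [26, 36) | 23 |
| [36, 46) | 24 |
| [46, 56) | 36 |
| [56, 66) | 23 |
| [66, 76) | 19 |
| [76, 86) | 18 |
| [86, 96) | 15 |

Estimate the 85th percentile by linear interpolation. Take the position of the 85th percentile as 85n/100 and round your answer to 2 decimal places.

Cumulative frequencies: 23, 47, 83, 106, 125, 143, 158
n = 158; position = 85n/100 = 134.3.
This falls in the class [76, 86): L = 76, F = 125, f = 18, h = 10.
85th percentile ≈ 76 + ((134.3 − 125) / 18) × 10 = 81.1667

81.17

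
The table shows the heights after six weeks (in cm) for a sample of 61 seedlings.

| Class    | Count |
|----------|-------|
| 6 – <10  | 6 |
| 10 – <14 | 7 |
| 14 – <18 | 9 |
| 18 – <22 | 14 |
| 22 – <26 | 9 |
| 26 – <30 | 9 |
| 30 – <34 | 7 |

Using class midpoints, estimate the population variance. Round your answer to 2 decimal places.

Midpoints: 8, 12, 16, 20, 24, 28, 32
n = 61, Σfm = 1248, mean = 20.4590
Σfm² = 28704
Σf(m − x̄)² = Σfm² − (Σfm)²/n = 28704 − 1248²/61 = 3171.1475
Population variance = 3171.1475 / 61 = 51.9860

51.99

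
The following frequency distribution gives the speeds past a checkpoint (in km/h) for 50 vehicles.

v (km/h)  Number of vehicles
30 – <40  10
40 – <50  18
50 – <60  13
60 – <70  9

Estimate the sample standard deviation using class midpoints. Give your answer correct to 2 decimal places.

Midpoints: 35, 45, 55, 65
n = 50, Σfm = 2460, mean = 49.2000
Σfm² = 126050
Σf(m − x̄)² = Σfm² − (Σfm)²/n = 126050 − 2460²/50 = 5018.0000
Sample variance = 5018.0000 / 49 = 102.4082
Standard deviation = √102.4082 = 10.1197

10.12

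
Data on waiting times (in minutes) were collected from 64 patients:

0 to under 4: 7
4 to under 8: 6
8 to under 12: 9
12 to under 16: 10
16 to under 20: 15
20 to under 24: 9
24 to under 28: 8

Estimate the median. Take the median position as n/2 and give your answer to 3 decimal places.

16.000

Cumulative frequencies: 7, 13, 22, 32, 47, 56, 64
n = 64; position = n/2 = 32.
This falls in the class 12 to under 16: L = 12, F = 22, f = 10, h = 4.
Median ≈ 12 + ((32 − 22) / 10) × 4 = 16.0000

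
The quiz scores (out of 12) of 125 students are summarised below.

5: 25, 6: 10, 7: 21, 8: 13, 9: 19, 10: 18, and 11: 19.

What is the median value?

8

Cumulative frequencies: 25, 35, 56, 69, 88, 106, 125
n = 125, so the median is the value in position (n+1)/2 = 63.
Position 63 falls at value 8.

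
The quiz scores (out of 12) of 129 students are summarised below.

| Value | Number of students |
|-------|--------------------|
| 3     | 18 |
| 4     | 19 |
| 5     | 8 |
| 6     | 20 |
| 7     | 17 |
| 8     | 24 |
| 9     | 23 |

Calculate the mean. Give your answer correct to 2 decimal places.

Values: 3, 4, 5, 6, 7, 8, 9
Σfx = 18×3 + 19×4 + 8×5 + 20×6 + 17×7 + 24×8 + 23×9 = 808
n = Σf = 129
Mean = 808 / 129 = 6.2636

6.26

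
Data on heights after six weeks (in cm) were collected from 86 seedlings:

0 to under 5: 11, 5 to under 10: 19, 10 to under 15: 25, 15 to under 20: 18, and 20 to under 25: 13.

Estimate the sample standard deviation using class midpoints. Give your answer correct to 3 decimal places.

6.252

Midpoints: 2.5, 7.5, 12.5, 17.5, 22.5
n = 86, Σfm = 1090, mean = 12.6744
Σfm² = 17137.5
Σf(m − x̄)² = Σfm² − (Σfm)²/n = 17137.5 − 1090²/86 = 3322.3837
Sample variance = 3322.3837 / 85 = 39.0869
Standard deviation = √39.0869 = 6.2519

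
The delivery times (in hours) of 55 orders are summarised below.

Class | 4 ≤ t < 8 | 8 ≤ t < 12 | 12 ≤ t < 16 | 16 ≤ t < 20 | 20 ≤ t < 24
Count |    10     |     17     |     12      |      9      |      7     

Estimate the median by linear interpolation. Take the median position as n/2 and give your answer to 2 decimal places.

12.17

Cumulative frequencies: 10, 27, 39, 48, 55
n = 55; position = n/2 = 27.5.
This falls in the class 12 ≤ t < 16: L = 12, F = 27, f = 12, h = 4.
Median ≈ 12 + ((27.5 − 27) / 12) × 4 = 12.1667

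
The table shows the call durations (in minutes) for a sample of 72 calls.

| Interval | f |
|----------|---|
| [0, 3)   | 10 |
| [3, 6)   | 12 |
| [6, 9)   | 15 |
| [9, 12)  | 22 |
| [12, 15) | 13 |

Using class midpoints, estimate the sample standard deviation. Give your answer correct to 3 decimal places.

3.940

Midpoints: 1.5, 4.5, 7.5, 10.5, 13.5
n = 72, Σfm = 588, mean = 8.1667
Σfm² = 5904
Σf(m − x̄)² = Σfm² − (Σfm)²/n = 5904 − 588²/72 = 1102.0000
Sample variance = 1102.0000 / 71 = 15.5211
Standard deviation = √15.5211 = 3.9397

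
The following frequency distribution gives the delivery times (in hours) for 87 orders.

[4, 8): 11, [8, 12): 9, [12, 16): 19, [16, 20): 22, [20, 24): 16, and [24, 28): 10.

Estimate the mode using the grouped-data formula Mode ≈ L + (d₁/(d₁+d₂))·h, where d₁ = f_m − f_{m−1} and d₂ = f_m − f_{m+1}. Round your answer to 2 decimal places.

17.33

Modal class: [16, 20) (highest frequency 22).
d₁ = 22 − 19 = 3, d₂ = 22 − 16 = 6
Mode ≈ 16 + (3/(3+6)) × 4 = 16 + 1.3333 = 17.3333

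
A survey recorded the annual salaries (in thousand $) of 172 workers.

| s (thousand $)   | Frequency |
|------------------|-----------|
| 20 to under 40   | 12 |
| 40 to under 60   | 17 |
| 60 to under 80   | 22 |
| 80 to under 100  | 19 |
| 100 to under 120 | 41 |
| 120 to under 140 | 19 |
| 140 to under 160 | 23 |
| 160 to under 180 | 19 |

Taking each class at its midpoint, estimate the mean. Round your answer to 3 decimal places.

Midpoints: 30, 50, 70, 90, 110, 130, 150, 170
Σfm = 12×30 + 17×50 + 22×70 + 19×90 + 41×110 + 19×130 + 23×150 + 19×170 = 18120
n = Σf = 172
Mean = 18120 / 172 = 105.3488

105.349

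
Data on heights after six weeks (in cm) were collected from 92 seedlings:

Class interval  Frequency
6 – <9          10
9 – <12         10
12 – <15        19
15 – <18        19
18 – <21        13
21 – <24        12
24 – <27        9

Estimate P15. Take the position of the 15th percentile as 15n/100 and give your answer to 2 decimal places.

Cumulative frequencies: 10, 20, 39, 58, 71, 83, 92
n = 92; position = 15n/100 = 13.8.
This falls in the class 9 – <12: L = 9, F = 10, f = 10, h = 3.
15th percentile ≈ 9 + ((13.8 − 10) / 10) × 3 = 10.1400

10.14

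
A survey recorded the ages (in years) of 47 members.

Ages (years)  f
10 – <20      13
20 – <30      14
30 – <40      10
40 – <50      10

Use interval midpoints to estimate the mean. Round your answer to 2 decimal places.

Midpoints: 15, 25, 35, 45
Σfm = 13×15 + 14×25 + 10×35 + 10×45 = 1345
n = Σf = 47
Mean = 1345 / 47 = 28.6170

28.62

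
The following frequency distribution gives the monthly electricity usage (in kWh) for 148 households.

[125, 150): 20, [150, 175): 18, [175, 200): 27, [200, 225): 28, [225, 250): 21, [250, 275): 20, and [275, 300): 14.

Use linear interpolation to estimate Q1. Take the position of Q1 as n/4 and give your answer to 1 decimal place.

173.6

Cumulative frequencies: 20, 38, 65, 93, 114, 134, 148
n = 148; position = n/4 = 37.
This falls in the class [150, 175): L = 150, F = 20, f = 18, h = 25.
Lower quartile ≈ 150 + ((37 − 20) / 18) × 25 = 173.6111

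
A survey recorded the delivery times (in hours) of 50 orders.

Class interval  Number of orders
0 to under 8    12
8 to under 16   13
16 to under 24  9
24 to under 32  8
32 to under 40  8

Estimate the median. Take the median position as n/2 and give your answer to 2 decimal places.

16.00

Cumulative frequencies: 12, 25, 34, 42, 50
n = 50; position = n/2 = 25.
This falls in the class 8 to under 16: L = 8, F = 12, f = 13, h = 8.
Median ≈ 8 + ((25 − 12) / 13) × 8 = 16.0000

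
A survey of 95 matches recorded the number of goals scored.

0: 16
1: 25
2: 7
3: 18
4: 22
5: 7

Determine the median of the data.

Cumulative frequencies: 16, 41, 48, 66, 88, 95
n = 95, so the median is the value in position (n+1)/2 = 48.
Position 48 falls at value 2.

2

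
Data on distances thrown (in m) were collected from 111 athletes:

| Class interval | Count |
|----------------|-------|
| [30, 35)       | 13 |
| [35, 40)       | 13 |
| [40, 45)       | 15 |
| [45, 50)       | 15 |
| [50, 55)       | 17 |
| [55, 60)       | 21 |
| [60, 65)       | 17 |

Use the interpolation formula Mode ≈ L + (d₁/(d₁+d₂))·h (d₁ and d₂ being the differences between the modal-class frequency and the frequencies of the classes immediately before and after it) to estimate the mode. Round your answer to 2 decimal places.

Modal class: [55, 60) (highest frequency 21).
d₁ = 21 − 17 = 4, d₂ = 21 − 17 = 4
Mode ≈ 55 + (4/(4+4)) × 5 = 55 + 2.5000 = 57.5000

57.50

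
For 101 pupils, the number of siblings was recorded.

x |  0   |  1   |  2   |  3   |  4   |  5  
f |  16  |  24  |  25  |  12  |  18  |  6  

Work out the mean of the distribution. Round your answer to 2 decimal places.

2.10

Values: 0, 1, 2, 3, 4, 5
Σfx = 16×0 + 24×1 + 25×2 + 12×3 + 18×4 + 6×5 = 212
n = Σf = 101
Mean = 212 / 101 = 2.0990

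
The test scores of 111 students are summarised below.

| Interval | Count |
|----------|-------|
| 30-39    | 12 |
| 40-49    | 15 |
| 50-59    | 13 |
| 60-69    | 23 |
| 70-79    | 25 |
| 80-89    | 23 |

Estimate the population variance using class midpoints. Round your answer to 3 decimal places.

Midpoints: 34.5, 44.5, 54.5, 64.5, 74.5, 84.5
n = 111, Σfm = 7079.5, mean = 63.7793
Σfm² = 481267.75
Σf(m − x̄)² = Σfm² − (Σfm)²/n = 481267.75 − 7079.5²/111 = 29742.3423
Population variance = 29742.3423 / 111 = 267.9490

267.949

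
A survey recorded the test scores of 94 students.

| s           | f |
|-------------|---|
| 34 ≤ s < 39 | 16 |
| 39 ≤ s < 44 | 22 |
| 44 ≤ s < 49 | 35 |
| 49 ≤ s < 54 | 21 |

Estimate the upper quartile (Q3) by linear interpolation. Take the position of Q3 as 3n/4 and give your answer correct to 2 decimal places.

48.64

Cumulative frequencies: 16, 38, 73, 94
n = 94; position = 3n/4 = 70.5.
This falls in the class 44 ≤ s < 49: L = 44, F = 38, f = 35, h = 5.
Upper quartile ≈ 44 + ((70.5 − 38) / 35) × 5 = 48.6429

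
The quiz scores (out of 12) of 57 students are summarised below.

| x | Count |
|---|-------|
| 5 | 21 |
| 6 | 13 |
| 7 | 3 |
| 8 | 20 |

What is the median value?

Cumulative frequencies: 21, 34, 37, 57
n = 57, so the median is the value in position (n+1)/2 = 29.
Position 29 falls at value 6.

6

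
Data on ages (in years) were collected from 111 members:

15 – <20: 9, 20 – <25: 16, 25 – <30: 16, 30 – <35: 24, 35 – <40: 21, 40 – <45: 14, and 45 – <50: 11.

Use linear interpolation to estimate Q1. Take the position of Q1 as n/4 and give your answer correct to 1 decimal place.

Cumulative frequencies: 9, 25, 41, 65, 86, 100, 111
n = 111; position = n/4 = 27.75.
This falls in the class 25 – <30: L = 25, F = 25, f = 16, h = 5.
Lower quartile ≈ 25 + ((27.75 − 25) / 16) × 5 = 25.8594

25.9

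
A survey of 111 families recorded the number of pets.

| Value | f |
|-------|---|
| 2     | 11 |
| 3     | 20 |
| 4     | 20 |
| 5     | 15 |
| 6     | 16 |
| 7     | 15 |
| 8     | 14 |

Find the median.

Cumulative frequencies: 11, 31, 51, 66, 82, 97, 111
n = 111, so the median is the value in position (n+1)/2 = 56.
Position 56 falls at value 5.

5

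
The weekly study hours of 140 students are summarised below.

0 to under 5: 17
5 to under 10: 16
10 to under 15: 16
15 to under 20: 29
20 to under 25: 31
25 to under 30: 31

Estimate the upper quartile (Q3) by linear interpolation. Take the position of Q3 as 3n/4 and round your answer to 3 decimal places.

Cumulative frequencies: 17, 33, 49, 78, 109, 140
n = 140; position = 3n/4 = 105.
This falls in the class 20 to under 25: L = 20, F = 78, f = 31, h = 5.
Upper quartile ≈ 20 + ((105 − 78) / 31) × 5 = 24.3548

24.355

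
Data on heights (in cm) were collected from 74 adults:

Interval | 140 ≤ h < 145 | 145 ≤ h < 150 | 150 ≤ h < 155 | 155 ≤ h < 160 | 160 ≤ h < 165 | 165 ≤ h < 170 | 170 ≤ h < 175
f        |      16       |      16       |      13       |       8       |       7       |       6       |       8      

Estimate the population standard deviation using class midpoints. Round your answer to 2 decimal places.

Midpoints: 142.5, 147.5, 152.5, 157.5, 162.5, 167.5, 172.5
n = 74, Σfm = 11405, mean = 154.1216
Σfm² = 1765012.5
Σf(m − x̄)² = Σfm² − (Σfm)²/n = 1765012.5 − 11405²/74 = 7255.4054
Population variance = 7255.4054 / 74 = 98.0460
Standard deviation = √98.0460 = 9.9018

9.90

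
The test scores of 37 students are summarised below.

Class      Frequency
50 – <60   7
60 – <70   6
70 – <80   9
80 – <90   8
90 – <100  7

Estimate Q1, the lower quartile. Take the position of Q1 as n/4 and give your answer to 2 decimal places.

63.75

Cumulative frequencies: 7, 13, 22, 30, 37
n = 37; position = n/4 = 9.25.
This falls in the class 60 – <70: L = 60, F = 7, f = 6, h = 10.
Lower quartile ≈ 60 + ((9.25 − 7) / 6) × 10 = 63.7500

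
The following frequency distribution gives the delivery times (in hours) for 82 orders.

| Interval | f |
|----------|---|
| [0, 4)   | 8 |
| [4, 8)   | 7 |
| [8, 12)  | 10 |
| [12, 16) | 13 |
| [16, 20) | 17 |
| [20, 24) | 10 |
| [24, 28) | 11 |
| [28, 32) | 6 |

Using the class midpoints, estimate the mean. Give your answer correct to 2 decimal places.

Midpoints: 2, 6, 10, 14, 18, 22, 26, 30
Σfm = 8×2 + 7×6 + 10×10 + 13×14 + 17×18 + 10×22 + 11×26 + 6×30 = 1332
n = Σf = 82
Mean = 1332 / 82 = 16.2439

16.24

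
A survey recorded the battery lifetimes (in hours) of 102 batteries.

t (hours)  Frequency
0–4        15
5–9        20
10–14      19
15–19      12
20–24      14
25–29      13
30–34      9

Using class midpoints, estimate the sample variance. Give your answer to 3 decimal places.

90.985

Midpoints: 2, 7, 12, 17, 22, 27, 32
n = 102, Σfm = 1549, mean = 15.1863
Σfm² = 32713
Σf(m − x̄)² = Σfm² − (Σfm)²/n = 32713 − 1549²/102 = 9189.4608
Sample variance = 9189.4608 / 101 = 90.9848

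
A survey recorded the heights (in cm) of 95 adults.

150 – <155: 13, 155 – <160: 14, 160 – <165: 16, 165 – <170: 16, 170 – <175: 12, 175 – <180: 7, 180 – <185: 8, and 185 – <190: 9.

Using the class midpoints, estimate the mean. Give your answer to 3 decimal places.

Midpoints: 152.5, 157.5, 162.5, 167.5, 172.5, 177.5, 182.5, 187.5
Σfm = 13×152.5 + 14×157.5 + 16×162.5 + 16×167.5 + 12×172.5 + 7×177.5 + 8×182.5 + 9×187.5 = 15927.5
n = Σf = 95
Mean = 15927.5 / 95 = 167.6579

167.658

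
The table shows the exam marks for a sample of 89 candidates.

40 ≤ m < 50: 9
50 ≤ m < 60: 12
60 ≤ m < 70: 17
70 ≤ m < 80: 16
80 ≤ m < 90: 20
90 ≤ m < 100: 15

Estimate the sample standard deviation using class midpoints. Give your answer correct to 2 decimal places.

15.90

Midpoints: 45, 55, 65, 75, 85, 95
n = 89, Σfm = 6495, mean = 72.9775
Σfm² = 496225
Σf(m − x̄)² = Σfm² − (Σfm)²/n = 496225 − 6495²/89 = 22235.9551
Sample variance = 22235.9551 / 88 = 252.6813
Standard deviation = √252.6813 = 15.8960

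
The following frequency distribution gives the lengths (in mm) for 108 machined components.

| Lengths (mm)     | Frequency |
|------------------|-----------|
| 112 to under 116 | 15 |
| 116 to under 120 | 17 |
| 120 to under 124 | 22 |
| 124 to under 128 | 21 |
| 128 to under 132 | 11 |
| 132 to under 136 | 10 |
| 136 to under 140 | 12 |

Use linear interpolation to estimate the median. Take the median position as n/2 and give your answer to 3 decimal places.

Cumulative frequencies: 15, 32, 54, 75, 86, 96, 108
n = 108; position = n/2 = 54.
This falls in the class 120 to under 124: L = 120, F = 32, f = 22, h = 4.
Median ≈ 120 + ((54 − 32) / 22) × 4 = 124.0000

124.000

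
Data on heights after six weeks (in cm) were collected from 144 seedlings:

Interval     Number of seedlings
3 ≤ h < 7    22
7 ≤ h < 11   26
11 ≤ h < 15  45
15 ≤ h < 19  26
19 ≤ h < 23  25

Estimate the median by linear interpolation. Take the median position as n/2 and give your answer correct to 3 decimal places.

Cumulative frequencies: 22, 48, 93, 119, 144
n = 144; position = n/2 = 72.
This falls in the class 11 ≤ h < 15: L = 11, F = 48, f = 45, h = 4.
Median ≈ 11 + ((72 − 48) / 45) × 4 = 13.1333

13.133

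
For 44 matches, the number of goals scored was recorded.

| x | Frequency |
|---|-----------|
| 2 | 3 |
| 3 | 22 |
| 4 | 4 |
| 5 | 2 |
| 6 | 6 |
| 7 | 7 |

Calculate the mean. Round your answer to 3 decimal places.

Values: 2, 3, 4, 5, 6, 7
Σfx = 3×2 + 22×3 + 4×4 + 2×5 + 6×6 + 7×7 = 183
n = Σf = 44
Mean = 183 / 44 = 4.1591

4.159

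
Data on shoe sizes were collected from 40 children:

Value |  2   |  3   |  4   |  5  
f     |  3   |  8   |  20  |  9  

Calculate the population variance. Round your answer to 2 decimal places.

0.71

Values: 2, 3, 4, 5
n = 40, Σfx = 155, mean = 3.8750
Σfx² = 629
Σf(x − x̄)² = Σfx² − (Σfx)²/n = 629 − 155²/40 = 28.3750
Population variance = 28.3750 / 40 = 0.7094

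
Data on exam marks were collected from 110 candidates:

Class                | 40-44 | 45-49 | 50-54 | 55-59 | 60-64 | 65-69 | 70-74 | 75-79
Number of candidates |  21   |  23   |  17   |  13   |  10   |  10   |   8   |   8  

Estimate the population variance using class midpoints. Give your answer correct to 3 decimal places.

Midpoints: 42, 47, 52, 57, 62, 67, 72, 77
n = 110, Σfm = 6070, mean = 55.1818
Σfm² = 348290
Σf(m − x̄)² = Σfm² − (Σfm)²/n = 348290 − 6070²/110 = 13336.3636
Population variance = 13336.3636 / 110 = 121.2397

121.240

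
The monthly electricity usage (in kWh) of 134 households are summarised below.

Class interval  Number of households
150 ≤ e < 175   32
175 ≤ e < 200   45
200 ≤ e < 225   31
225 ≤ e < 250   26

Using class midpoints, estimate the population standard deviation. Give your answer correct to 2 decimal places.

26.24

Midpoints: 162.5, 187.5, 212.5, 237.5
n = 134, Σfm = 26400, mean = 197.0149
Σfm² = 5293437.5
Σf(m − x̄)² = Σfm² − (Σfm)²/n = 5293437.5 − 26400²/134 = 92243.4701
Population variance = 92243.4701 / 134 = 688.3841
Standard deviation = √688.3841 = 26.2371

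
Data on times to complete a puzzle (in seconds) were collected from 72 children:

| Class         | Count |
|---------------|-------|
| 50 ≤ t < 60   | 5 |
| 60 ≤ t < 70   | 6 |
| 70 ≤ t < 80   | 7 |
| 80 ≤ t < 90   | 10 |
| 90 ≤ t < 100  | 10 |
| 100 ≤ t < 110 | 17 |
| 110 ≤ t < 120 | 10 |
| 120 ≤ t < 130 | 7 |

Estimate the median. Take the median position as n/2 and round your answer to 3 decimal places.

Cumulative frequencies: 5, 11, 18, 28, 38, 55, 65, 72
n = 72; position = n/2 = 36.
This falls in the class 90 ≤ t < 100: L = 90, F = 28, f = 10, h = 10.
Median ≈ 90 + ((36 − 28) / 10) × 10 = 98.0000

98.000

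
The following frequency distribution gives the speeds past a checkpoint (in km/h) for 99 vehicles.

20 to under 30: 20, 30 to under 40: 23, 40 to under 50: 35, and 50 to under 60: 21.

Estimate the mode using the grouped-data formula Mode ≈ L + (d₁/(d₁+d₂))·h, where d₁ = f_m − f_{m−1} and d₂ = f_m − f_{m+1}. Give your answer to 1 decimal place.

44.6

Modal class: 40 to under 50 (highest frequency 35).
d₁ = 35 − 23 = 12, d₂ = 35 − 21 = 14
Mode ≈ 40 + (12/(12+14)) × 10 = 40 + 4.6154 = 44.6154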